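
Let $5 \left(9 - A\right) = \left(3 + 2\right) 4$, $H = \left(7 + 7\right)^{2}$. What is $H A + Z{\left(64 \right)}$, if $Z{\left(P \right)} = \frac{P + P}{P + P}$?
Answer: $981$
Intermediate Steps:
$Z{\left(P \right)} = 1$ ($Z{\left(P \right)} = \frac{2 P}{2 P} = 2 P \frac{1}{2 P} = 1$)
$H = 196$ ($H = 14^{2} = 196$)
$A = 5$ ($A = 9 - \frac{\left(3 + 2\right) 4}{5} = 9 - \frac{5 \cdot 4}{5} = 9 - 4 = 5$)
$H A + Z{\left(64 \right)} = 196 \cdot 5 + 1 = 980 + 1 = 981$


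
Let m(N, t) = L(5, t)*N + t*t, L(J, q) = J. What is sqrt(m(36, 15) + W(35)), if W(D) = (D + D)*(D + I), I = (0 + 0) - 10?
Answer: sqrt(2155) ≈ 46.422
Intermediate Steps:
I = -10 (I = 0 - 10 = -10)
W(D) = 2*D*(-10 + D) (W(D) = (D + D)*(D - 10) = (2*D)*(-10 + D) = 2*D*(-10 + D))
m(N, t) = t**2 + 5*N (m(N, t) = 5*N + t*t = 5*N + t**2 = t**2 + 5*N)
sqrt(m(36, 15) + W(35)) = sqrt((15**2 + 5*36) + 2*35*(-10 + 35)) = sqrt((225 + 180) + 2*35*25) = sqrt(405 + 1750) = sqrt(2155)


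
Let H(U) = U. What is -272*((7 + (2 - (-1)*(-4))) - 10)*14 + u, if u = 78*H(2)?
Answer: 19196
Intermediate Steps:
u = 156 (u = 78*2 = 156)
-272*((7 + (2 - (-1)*(-4))) - 10)*14 + u = -272*((7 + (2 - (-1)*(-4))) - 10)*14 + 156 = -272*((7 + (2 - 1*4)) - 10)*14 + 156 = -272*((7 + (2 - 4)) - 10)*14 + 156 = -272*((7 - 2) - 10)*14 + 156 = -272*(5 - 10)*14 + 156 = -(-1360)*14 + 156 = -272*(-70) + 156 = 19040 + 156 = 19196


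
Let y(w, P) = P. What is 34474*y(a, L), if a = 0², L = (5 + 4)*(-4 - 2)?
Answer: -1861596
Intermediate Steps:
L = -54 (L = 9*(-6) = -54)
a = 0
34474*y(a, L) = 34474*(-54) = -1861596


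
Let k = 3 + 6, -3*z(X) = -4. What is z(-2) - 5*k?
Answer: -131/3 ≈ -43.667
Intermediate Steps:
z(X) = 4/3 (z(X) = -⅓*(-4) = 4/3)
k = 9
z(-2) - 5*k = 4/3 - 5*9 = 4/3 - 45 = -131/3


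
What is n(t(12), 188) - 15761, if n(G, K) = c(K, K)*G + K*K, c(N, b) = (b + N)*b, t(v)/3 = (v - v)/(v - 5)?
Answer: 19583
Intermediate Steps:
t(v) = 0 (t(v) = 3*((v - v)/(v - 5)) = 3*(0/(-5 + v)) = 3*0 = 0)
c(N, b) = b*(N + b) (c(N, b) = (N + b)*b = b*(N + b))
n(G, K) = K² + 2*G*K² (n(G, K) = (K*(K + K))*G + K*K = (K*(2*K))*G + K² = (2*K²)*G + K² = 2*G*K² + K² = K² + 2*G*K²)
n(t(12), 188) - 15761 = 188²*(1 + 2*0) - 15761 = 35344*(1 + 0) - 15761 = 35344*1 - 15761 = 35344 - 15761 = 19583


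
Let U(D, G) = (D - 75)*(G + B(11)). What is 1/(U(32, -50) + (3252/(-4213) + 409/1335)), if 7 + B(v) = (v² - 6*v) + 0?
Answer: 5624355/481076227 ≈ 0.011691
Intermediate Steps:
B(v) = -7 + v² - 6*v (B(v) = -7 + ((v² - 6*v) + 0) = -7 + (v² - 6*v) = -7 + v² - 6*v)
U(D, G) = (-75 + D)*(48 + G) (U(D, G) = (D - 75)*(G + (-7 + 11² - 6*11)) = (-75 + D)*(G + (-7 + 121 - 66)) = (-75 + D)*(G + 48) = (-75 + D)*(48 + G))
1/(U(32, -50) + (3252/(-4213) + 409/1335)) = 1/((-3600 - 75*(-50) + 48*32 + 32*(-50)) + (3252/(-4213) + 409/1335)) = 1/((-3600 + 3750 + 1536 - 1600) + (3252*(-1/4213) + 409*(1/1335))) = 1/(86 + (-3252/4213 + 409/1335)) = 1/(86 - 2618303/5624355) = 1/(481076227/5624355) = 5624355/481076227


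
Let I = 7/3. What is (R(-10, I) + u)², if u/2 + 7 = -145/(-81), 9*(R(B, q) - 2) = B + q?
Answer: 564001/6561 ≈ 85.963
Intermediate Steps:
I = 7/3 (I = 7*(⅓) = 7/3 ≈ 2.3333)
R(B, q) = 2 + B/9 + q/9 (R(B, q) = 2 + (B + q)/9 = 2 + (B/9 + q/9) = 2 + B/9 + q/9)
u = -844/81 (u = -14 + 2*(-145/(-81)) = -14 + 2*(-145*(-1/81)) = -14 + 2*(145/81) = -14 + 290/81 = -844/81 ≈ -10.420)
(R(-10, I) + u)² = ((2 + (⅑)*(-10) + (⅑)*(7/3)) - 844/81)² = ((2 - 10/9 + 7/27) - 844/81)² = (31/27 - 844/81)² = (-751/81)² = 564001/6561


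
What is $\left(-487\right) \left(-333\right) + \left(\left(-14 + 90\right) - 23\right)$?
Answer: $162224$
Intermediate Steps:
$\left(-487\right) \left(-333\right) + \left(\left(-14 + 90\right) - 23\right) = 162171 + \left(76 - 23\right) = 162171 + 53 = 162224$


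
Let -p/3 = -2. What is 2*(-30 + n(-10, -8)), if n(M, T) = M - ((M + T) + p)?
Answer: -56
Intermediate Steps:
p = 6 (p = -3*(-2) = 6)
n(M, T) = -6 - T (n(M, T) = M - ((M + T) + 6) = M - (6 + M + T) = M + (-6 - M - T) = -6 - T)
2*(-30 + n(-10, -8)) = 2*(-30 + (-6 - 1*(-8))) = 2*(-30 + (-6 + 8)) = 2*(-30 + 2) = 2*(-28) = -56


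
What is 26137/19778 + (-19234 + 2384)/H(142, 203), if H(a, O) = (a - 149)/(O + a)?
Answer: 114974641459/138446 ≈ 8.3047e+5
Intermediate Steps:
H(a, O) = (-149 + a)/(O + a)
26137/19778 + (-19234 + 2384)/H(142, 203) = 26137/19778 + (-19234 + 2384)/(((-149 + 142)/(203 + 142))) = 26137*(1/19778) - 16850/(-7/345) = 26137/19778 - 16850/((1/345)*(-7)) = 26137/19778 - 16850/(-7/345) = 26137/19778 - 16850*(-345/7) = 26137/19778 + 5813250/7 = 114974641459/138446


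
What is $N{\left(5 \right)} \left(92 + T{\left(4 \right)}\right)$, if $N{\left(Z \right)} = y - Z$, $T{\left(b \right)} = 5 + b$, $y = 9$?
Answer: $404$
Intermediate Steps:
$N{\left(Z \right)} = 9 - Z$
$N{\left(5 \right)} \left(92 + T{\left(4 \right)}\right) = \left(9 - 5\right) \left(92 + \left(5 + 4\right)\right) = \left(9 - 5\right) \left(92 + 9\right) = 4 \cdot 101 = 404$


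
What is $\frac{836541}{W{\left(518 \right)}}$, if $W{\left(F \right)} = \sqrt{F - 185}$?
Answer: $\frac{278847 \sqrt{37}}{37} \approx 45842.0$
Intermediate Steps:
$W{\left(F \right)} = \sqrt{-185 + F}$
$\frac{836541}{W{\left(518 \right)}} = \frac{836541}{\sqrt{-185 + 518}} = \frac{836541}{\sqrt{333}} = \frac{836541}{3 \sqrt{37}} = 836541 \frac{\sqrt{37}}{111} = \frac{278847 \sqrt{37}}{37}$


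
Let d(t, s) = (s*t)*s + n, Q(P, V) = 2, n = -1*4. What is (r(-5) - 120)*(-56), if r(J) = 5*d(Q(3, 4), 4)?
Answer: -1120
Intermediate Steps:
n = -4
d(t, s) = -4 + t*s² (d(t, s) = (s*t)*s - 4 = t*s² - 4 = -4 + t*s²)
r(J) = 140 (r(J) = 5*(-4 + 2*4²) = 5*(-4 + 2*16) = 5*(-4 + 32) = 5*28 = 140)
(r(-5) - 120)*(-56) = (140 - 120)*(-56) = 20*(-56) = -1120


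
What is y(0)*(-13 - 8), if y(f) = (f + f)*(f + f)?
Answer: 0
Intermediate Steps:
y(f) = 4*f² (y(f) = (2*f)*(2*f) = 4*f²)
y(0)*(-13 - 8) = (4*0²)*(-13 - 8) = (4*0)*(-21) = 0*(-21) = 0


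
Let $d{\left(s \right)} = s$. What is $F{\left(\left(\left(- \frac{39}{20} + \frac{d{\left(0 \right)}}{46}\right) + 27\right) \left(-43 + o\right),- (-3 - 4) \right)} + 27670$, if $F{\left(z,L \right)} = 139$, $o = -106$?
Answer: $27809$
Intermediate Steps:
$F{\left(\left(\left(- \frac{39}{20} + \frac{d{\left(0 \right)}}{46}\right) + 27\right) \left(-43 + o\right),- (-3 - 4) \right)} + 27670 = 139 + 27670 = 27809$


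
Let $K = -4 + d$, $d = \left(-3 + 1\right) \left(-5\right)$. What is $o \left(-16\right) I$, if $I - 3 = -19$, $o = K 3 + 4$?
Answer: $5632$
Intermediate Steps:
$d = 10$ ($d = \left(-2\right) \left(-5\right) = 10$)
$K = 6$ ($K = -4 + 10 = 6$)
$o = 22$ ($o = 6 \cdot 3 + 4 = 18 + 4 = 22$)
$I = -16$ ($I = 3 - 19 = -16$)
$o \left(-16\right) I = 22 \left(-16\right) \left(-16\right) = \left(-352\right) \left(-16\right) = 5632$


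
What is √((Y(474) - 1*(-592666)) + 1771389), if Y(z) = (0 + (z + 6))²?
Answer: √2594455 ≈ 1610.7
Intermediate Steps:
Y(z) = (6 + z)² (Y(z) = (0 + (6 + z))² = (6 + z)²)
√((Y(474) - 1*(-592666)) + 1771389) = √(((6 + 474)² - 1*(-592666)) + 1771389) = √((480² + 592666) + 1771389) = √((230400 + 592666) + 1771389) = √(823066 + 1771389) = √2594455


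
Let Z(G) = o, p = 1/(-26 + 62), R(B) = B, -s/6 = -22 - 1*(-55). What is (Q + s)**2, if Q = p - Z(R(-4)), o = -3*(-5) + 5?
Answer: 61575409/1296 ≈ 47512.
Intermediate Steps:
s = -198 (s = -6*(-22 - 1*(-55)) = -6*(-22 + 55) = -6*33 = -198)
o = 20 (o = 15 + 5 = 20)
p = 1/36 ≈ 0.027778
Z(G) = 20
Q = -719/36 (Q = 1/36 - 1*20 = 1/36 - 20 = -719/36 ≈ -19.972)
(Q + s)**2 = (-719/36 - 198)**2 = (-7847/36)**2 = 61575409/1296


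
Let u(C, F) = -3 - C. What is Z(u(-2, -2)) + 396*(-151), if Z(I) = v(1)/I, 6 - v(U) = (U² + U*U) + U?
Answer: -59799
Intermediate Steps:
v(U) = 6 - U - 2*U² (v(U) = 6 - ((U² + U*U) + U) = 6 - ((U² + U²) + U) = 6 - (2*U² + U) = 6 - (U + 2*U²) = 6 + (-U - 2*U²) = 6 - U - 2*U²)
Z(I) = 3/I (Z(I) = (6 - 1*1 - 2*1²)/I = (6 - 1 - 2*1)/I = (6 - 1 - 2)/I = 3/I)
Z(u(-2, -2)) + 396*(-151) = 3/(-3 - 1*(-2)) + 396*(-151) = 3/(-3 + 2) - 59796 = 3/(-1) - 59796 = 3*(-1) - 59796 = -3 - 59796 = -59799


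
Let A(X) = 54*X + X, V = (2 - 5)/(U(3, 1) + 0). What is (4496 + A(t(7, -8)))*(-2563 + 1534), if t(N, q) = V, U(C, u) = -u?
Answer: -4796169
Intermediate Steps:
V = 3 (V = (2 - 5)/(-1*1 + 0) = -3/(-1 + 0) = -3/(-1) = -3*(-1) = 3)
t(N, q) = 3
A(X) = 55*X
(4496 + A(t(7, -8)))*(-2563 + 1534) = (4496 + 55*3)*(-2563 + 1534) = (4496 + 165)*(-1029) = 4661*(-1029) = -4796169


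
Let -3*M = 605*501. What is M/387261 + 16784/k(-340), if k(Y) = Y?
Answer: -1633535131/32917185 ≈ -49.626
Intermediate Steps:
M = -101035 (M = -605*501/3 = -1/3*303105 = -101035)
M/387261 + 16784/k(-340) = -101035/387261 + 16784/(-340) = -101035*1/387261 + 16784*(-1/340) = -101035/387261 - 4196/85 = -1633535131/32917185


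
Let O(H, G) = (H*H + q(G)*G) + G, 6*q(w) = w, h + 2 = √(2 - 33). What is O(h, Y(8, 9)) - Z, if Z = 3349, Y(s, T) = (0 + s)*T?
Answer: -2413 + (2 - I*√31)² ≈ -2440.0 - 22.271*I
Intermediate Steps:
Y(s, T) = T*s (Y(s, T) = s*T = T*s)
h = -2 + I*√31 (h = -2 + √(2 - 33) = -2 + √(-31) = -2 + I*√31 ≈ -2.0 + 5.5678*I)
q(w) = w/6
O(H, G) = G + H² + G²/6 (O(H, G) = (H*H + (G/6)*G) + G = (H² + G²/6) + G = G + H² + G²/6)
O(h, Y(8, 9)) - Z = (9*8 + (-2 + I*√31)² + (9*8)²/6) - 1*3349 = (72 + (-2 + I*√31)² + (⅙)*72²) - 3349 = (72 + (-2 + I*√31)² + (⅙)*5184) - 3349 = (72 + (-2 + I*√31)² + 864) - 3349 = (936 + (-2 + I*√31)²) - 3349 = -2413 + (-2 + I*√31)²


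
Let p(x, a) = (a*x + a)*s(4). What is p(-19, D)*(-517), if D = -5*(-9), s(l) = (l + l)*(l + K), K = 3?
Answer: 23451120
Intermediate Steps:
s(l) = 2*l*(3 + l) (s(l) = (l + l)*(l + 3) = (2*l)*(3 + l) = 2*l*(3 + l))
D = 45
p(x, a) = 56*a + 56*a*x (p(x, a) = (a*x + a)*(2*4*(3 + 4)) = (a + a*x)*(2*4*7) = (a + a*x)*56 = 56*a + 56*a*x)
p(-19, D)*(-517) = (56*45*(1 - 19))*(-517) = (56*45*(-18))*(-517) = -45360*(-517) = 23451120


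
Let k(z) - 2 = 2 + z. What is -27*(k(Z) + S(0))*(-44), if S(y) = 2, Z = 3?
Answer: 10692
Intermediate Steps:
k(z) = 4 + z (k(z) = 2 + (2 + z) = 4 + z)
-27*(k(Z) + S(0))*(-44) = -27*((4 + 3) + 2)*(-44) = -27*(7 + 2)*(-44) = -27*9*(-44) = -243*(-44) = 10692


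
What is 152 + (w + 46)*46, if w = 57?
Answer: 4890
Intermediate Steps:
152 + (w + 46)*46 = 152 + (57 + 46)*46 = 152 + 103*46 = 152 + 4738 = 4890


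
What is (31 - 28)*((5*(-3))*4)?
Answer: -180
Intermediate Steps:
(31 - 28)*((5*(-3))*4) = 3*(-15*4) = 3*(-60) = -180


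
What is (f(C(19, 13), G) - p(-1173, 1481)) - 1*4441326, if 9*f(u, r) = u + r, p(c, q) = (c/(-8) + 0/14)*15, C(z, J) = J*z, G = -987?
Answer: -319939747/72 ≈ -4.4436e+6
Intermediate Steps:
p(c, q) = -15*c/8 (p(c, q) = (c*(-1/8) + 0*(1/14))*15 = (-c/8 + 0)*15 = -c/8*15 = -15*c/8)
f(u, r) = r/9 + u/9 (f(u, r) = (u + r)/9 = (r + u)/9 = r/9 + u/9)
(f(C(19, 13), G) - p(-1173, 1481)) - 1*4441326 = (((1/9)*(-987) + (13*19)/9) - (-15)*(-1173)/8) - 1*4441326 = ((-329/3 + (1/9)*247) - 1*17595/8) - 4441326 = ((-329/3 + 247/9) - 17595/8) - 4441326 = (-740/9 - 17595/8) - 4441326 = -164275/72 - 4441326 = -319939747/72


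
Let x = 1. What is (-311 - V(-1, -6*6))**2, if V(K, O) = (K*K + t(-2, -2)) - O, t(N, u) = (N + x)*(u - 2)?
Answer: 123904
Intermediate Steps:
t(N, u) = (1 + N)*(-2 + u) (t(N, u) = (N + 1)*(u - 2) = (1 + N)*(-2 + u))
V(K, O) = 4 + K**2 - O (V(K, O) = (K*K + (-2 - 2 - 2*(-2) - 2*(-2))) - O = (K**2 + (-2 - 2 + 4 + 4)) - O = (K**2 + 4) - O = (4 + K**2) - O = 4 + K**2 - O)
(-311 - V(-1, -6*6))**2 = (-311 - (4 + (-1)**2 - (-6)*6))**2 = (-311 - (4 + 1 - 1*(-36)))**2 = (-311 - (4 + 1 + 36))**2 = (-311 - 1*41)**2 = (-311 - 41)**2 = (-352)**2 = 123904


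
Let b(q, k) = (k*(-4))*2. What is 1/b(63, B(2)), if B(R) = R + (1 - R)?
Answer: -1/8 ≈ -0.12500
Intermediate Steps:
B(R) = 1
b(q, k) = -8*k (b(q, k) = -4*k*2 = -8*k)
1/b(63, B(2)) = 1/(-8*1) = 1/(-8) = -1/8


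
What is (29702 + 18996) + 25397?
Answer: 74095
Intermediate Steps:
(29702 + 18996) + 25397 = 48698 + 25397 = 74095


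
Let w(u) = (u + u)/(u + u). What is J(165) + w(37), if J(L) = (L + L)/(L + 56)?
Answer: 551/221 ≈ 2.4932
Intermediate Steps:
J(L) = 2*L/(56 + L) (J(L) = (2*L)/(56 + L) = 2*L/(56 + L))
w(u) = 1 (w(u) = (2*u)/((2*u)) = (2*u)*(1/(2*u)) = 1)
J(165) + w(37) = 2*165/(56 + 165) + 1 = 2*165/221 + 1 = 2*165*(1/221) + 1 = 330/221 + 1 = 551/221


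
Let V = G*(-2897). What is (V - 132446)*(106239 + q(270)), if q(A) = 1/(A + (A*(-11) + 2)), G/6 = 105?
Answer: -280549899272738/1349 ≈ -2.0797e+11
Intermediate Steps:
G = 630 (G = 6*105 = 630)
V = -1825110 (V = 630*(-2897) = -1825110)
q(A) = 1/(2 - 10*A) (q(A) = 1/(A + (-11*A + 2)) = 1/(A + (2 - 11*A)) = 1/(2 - 10*A))
(V - 132446)*(106239 + q(270)) = (-1825110 - 132446)*(106239 - 1/(-2 + 10*270)) = -1957556*(106239 - 1/(-2 + 2700)) = -1957556*(106239 - 1/2698) = -1957556*286632821/2698 = -280549899272738/1349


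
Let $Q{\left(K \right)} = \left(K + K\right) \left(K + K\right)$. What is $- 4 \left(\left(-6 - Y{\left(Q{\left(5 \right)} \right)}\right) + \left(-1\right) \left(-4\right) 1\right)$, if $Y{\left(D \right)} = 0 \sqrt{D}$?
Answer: $8$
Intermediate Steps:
$Q{\left(K \right)} = 4 K^{2}$ ($Q{\left(K \right)} = 2 K 2 K = 4 K^{2}$)
$Y{\left(D \right)} = 0$
$- 4 \left(\left(-6 - Y{\left(Q{\left(5 \right)} \right)}\right) + \left(-1\right) \left(-4\right) 1\right) = - 4 \left(\left(-6 - 0\right) + \left(-1\right) \left(-4\right) 1\right) = - 4 \left(\left(-6 + 0\right) + 4 \cdot 1\right) = - 4 \left(-6 + 4\right) = \left(-4\right) \left(-2\right) = 8$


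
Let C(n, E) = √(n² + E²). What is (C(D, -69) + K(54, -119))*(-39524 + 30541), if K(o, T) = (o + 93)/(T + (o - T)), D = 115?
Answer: -440167/18 - 206609*√34 ≈ -1.2292e+6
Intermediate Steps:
K(o, T) = (93 + o)/o
C(n, E) = √(E² + n²)
(C(D, -69) + K(54, -119))*(-39524 + 30541) = (√((-69)² + 115²) + (93 + 54)/54)*(-39524 + 30541) = (√(4761 + 13225) + (1/54)*147)*(-8983) = (√17986 + 49/18)*(-8983) = (23*√34 + 49/18)*(-8983) = (49/18 + 23*√34)*(-8983) = -440167/18 - 206609*√34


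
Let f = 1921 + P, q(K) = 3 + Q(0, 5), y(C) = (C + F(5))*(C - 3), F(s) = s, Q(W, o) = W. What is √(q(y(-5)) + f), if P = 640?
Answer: 2*√641 ≈ 50.636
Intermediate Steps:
y(C) = (-3 + C)*(5 + C) (y(C) = (C + 5)*(C - 3) = (5 + C)*(-3 + C) = (-3 + C)*(5 + C))
q(K) = 3 (q(K) = 3 + 0 = 3)
f = 2561 (f = 1921 + 640 = 2561)
√(q(y(-5)) + f) = √(3 + 2561) = √2564 = 2*√641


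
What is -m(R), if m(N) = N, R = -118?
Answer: 118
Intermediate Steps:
-m(R) = -1*(-118) = 118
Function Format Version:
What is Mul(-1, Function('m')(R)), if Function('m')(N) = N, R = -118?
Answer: 118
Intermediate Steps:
Mul(-1, Function('m')(R)) = Mul(-1, -118) = 118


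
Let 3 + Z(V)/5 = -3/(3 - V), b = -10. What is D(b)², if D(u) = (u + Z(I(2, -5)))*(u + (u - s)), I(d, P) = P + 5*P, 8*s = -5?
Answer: 29430625/121 ≈ 2.4323e+5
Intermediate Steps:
s = -5/8 (s = (⅛)*(-5) = -5/8 ≈ -0.62500)
I(d, P) = 6*P
Z(V) = -15 - 15/(3 - V) (Z(V) = -15 + 5*(-3/(3 - V)) = -15 - 15/(3 - V))
D(u) = (-170/11 + u)*(5/8 + 2*u) (D(u) = (u + 15*(4 - 6*(-5))/(-3 + 6*(-5)))*(u + (u - 1*(-5/8))) = (u + 15*(4 - 1*(-30))/(-3 - 30))*(u + (u + 5/8)) = (u + 15*(4 + 30)/(-33))*(u + (5/8 + u)) = (u + 15*(-1/33)*34)*(5/8 + 2*u) = (u - 170/11)*(5/8 + 2*u) = (-170/11 + u)*(5/8 + 2*u))
D(b)² = (-425/44 + 2*(-10)² - 2665/88*(-10))² = (-425/44 + 2*100 + 13325/44)² = (-425/44 + 200 + 13325/44)² = (5425/11)² = 29430625/121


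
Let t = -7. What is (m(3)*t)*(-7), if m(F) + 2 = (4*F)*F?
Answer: 1666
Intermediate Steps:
m(F) = -2 + 4*F**2 (m(F) = -2 + (4*F)*F = -2 + 4*F**2)
(m(3)*t)*(-7) = ((-2 + 4*3**2)*(-7))*(-7) = ((-2 + 4*9)*(-7))*(-7) = ((-2 + 36)*(-7))*(-7) = (34*(-7))*(-7) = -238*(-7) = 1666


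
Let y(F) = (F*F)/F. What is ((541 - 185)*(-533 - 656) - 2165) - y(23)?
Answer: -425472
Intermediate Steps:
y(F) = F (y(F) = F²/F = F)
((541 - 185)*(-533 - 656) - 2165) - y(23) = ((541 - 185)*(-533 - 656) - 2165) - 1*23 = (356*(-1189) - 2165) - 23 = (-423284 - 2165) - 23 = -425449 - 23 = -425472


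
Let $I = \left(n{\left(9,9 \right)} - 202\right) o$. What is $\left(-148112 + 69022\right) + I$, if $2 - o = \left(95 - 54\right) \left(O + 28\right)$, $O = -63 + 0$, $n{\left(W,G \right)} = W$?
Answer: $-356431$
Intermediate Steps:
$O = -63$
$o = 1437$ ($o = 2 - \left(95 - 54\right) \left(-63 + 28\right) = 2 - 41 \left(-35\right) = 2 - -1435 = 2 + 1435 = 1437$)
$I = -277341$ ($I = \left(9 - 202\right) 1437 = \left(-193\right) 1437 = -277341$)
$\left(-148112 + 69022\right) + I = \left(-148112 + 69022\right) - 277341 = -79090 - 277341 = -356431$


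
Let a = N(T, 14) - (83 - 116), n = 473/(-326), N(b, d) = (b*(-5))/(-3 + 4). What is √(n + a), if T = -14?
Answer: √10792230/326 ≈ 10.077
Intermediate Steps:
N(b, d) = -5*b (N(b, d) = -5*b/1 = -5*b*1 = -5*b)
n = -473/326 (n = 473*(-1/326) = -473/326 ≈ -1.4509)
a = 103 (a = -5*(-14) - (83 - 116) = 70 - 1*(-33) = 70 + 33 = 103)
√(n + a) = √(-473/326 + 103) = √(33105/326) = √10792230/326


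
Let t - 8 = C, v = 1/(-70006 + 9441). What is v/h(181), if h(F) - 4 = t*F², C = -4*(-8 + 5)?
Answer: -1/39683641560 ≈ -2.5199e-11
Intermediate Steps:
C = 12 (C = -4*(-3) = 12)
v = -1/60565 (v = 1/(-60565) = -1/60565 ≈ -1.6511e-5)
t = 20 (t = 8 + 12 = 20)
h(F) = 4 + 20*F²
v/h(181) = -1/(60565*(4 + 20*181²)) = -1/(60565*(4 + 20*32761)) = -1/(60565*(4 + 655220)) = -1/60565/655224 = -1/60565*1/655224 = -1/39683641560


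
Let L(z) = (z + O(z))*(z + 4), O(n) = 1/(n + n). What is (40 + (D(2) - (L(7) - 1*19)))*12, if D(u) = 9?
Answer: -822/7 ≈ -117.43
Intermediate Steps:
O(n) = 1/(2*n)
L(z) = (4 + z)*(z + 1/(2*z)) (L(z) = (z + 1/(2*z))*(z + 4) = (z + 1/(2*z))*(4 + z) = (4 + z)*(z + 1/(2*z)))
(40 + (D(2) - (L(7) - 1*19)))*12 = (40 + (9 - ((½ + 7² + 2/7 + 4*7) - 1*19)))*12 = (40 + (9 - ((½ + 49 + 2*(⅐) + 28) - 19)))*12 = (40 + (9 - ((½ + 49 + 2/7 + 28) - 19)))*12 = (40 + (9 - (1089/14 - 19)))*12 = (40 + (9 - 1*823/14))*12 = (40 + (9 - 823/14))*12 = (40 - 697/14)*12 = -137/14*12 = -822/7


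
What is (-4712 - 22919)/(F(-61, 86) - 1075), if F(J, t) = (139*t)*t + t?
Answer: -27631/1027055 ≈ -0.026903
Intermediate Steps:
F(J, t) = t + 139*t² (F(J, t) = 139*t² + t = t + 139*t²)
(-4712 - 22919)/(F(-61, 86) - 1075) = (-4712 - 22919)/(86*(1 + 139*86) - 1075) = -27631/(86*(1 + 11954) - 1075) = -27631/(86*11955 - 1075) = -27631/(1028130 - 1075) = -27631/1027055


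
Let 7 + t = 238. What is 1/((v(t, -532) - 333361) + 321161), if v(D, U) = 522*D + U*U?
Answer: 1/391406 ≈ 2.5549e-6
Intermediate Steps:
t = 231 (t = -7 + 238 = 231)
v(D, U) = U² + 522*D (v(D, U) = 522*D + U² = U² + 522*D)
1/((v(t, -532) - 333361) + 321161) = 1/((((-532)² + 522*231) - 333361) + 321161) = 1/(((283024 + 120582) - 333361) + 321161) = 1/((403606 - 333361) + 321161) = 1/(70245 + 321161) = 1/391406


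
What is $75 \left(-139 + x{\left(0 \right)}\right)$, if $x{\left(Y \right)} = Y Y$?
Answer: $-10425$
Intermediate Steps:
$x{\left(Y \right)} = Y^{2}$
$75 \left(-139 + x{\left(0 \right)}\right) = 75 \left(-139 + 0^{2}\right) = 75 \left(-139 + 0\right) = 75 \left(-139\right) = -10425$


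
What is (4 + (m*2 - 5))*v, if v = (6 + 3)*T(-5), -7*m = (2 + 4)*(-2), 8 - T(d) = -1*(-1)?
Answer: 153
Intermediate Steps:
T(d) = 7 (T(d) = 8 - (-1)*(-1) = 8 - 1*1 = 8 - 1 = 7)
m = 12/7 (m = -(2 + 4)*(-2)/7 = -6*(-2)/7 = -⅐*(-12) = 12/7 ≈ 1.7143)
v = 63 (v = (6 + 3)*7 = 9*7 = 63)
(4 + (m*2 - 5))*v = (4 + ((12/7)*2 - 5))*63 = (4 + (24/7 - 5))*63 = (4 - 11/7)*63 = (17/7)*63 = 153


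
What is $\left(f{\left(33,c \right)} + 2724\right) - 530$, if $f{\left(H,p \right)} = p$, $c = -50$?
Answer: $2144$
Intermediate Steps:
$\left(f{\left(33,c \right)} + 2724\right) - 530 = \left(-50 + 2724\right) - 530 = 2674 - 530 = 2144$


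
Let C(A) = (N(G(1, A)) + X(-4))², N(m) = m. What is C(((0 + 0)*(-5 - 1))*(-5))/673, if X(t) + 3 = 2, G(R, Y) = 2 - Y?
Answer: 1/673 ≈ 0.0014859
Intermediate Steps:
X(t) = -1 (X(t) = -3 + 2 = -1)
C(A) = (1 - A)² (C(A) = ((2 - A) - 1)² = (1 - A)²)
C(((0 + 0)*(-5 - 1))*(-5))/673 = (-1 + ((0 + 0)*(-5 - 1))*(-5))²/673 = (-1 + (0*(-6))*(-5))²*(1/673) = (-1 + 0*(-5))²*(1/673) = (-1 + 0)²*(1/673) = (-1)²*(1/673) = 1*(1/673) = 1/673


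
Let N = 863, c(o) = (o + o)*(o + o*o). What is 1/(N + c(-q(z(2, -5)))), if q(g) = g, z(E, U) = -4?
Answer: 1/1023 ≈ 0.00097752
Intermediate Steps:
c(o) = 2*o*(o + o**2) (c(o) = (2*o)*(o + o**2) = 2*o*(o + o**2))
1/(N + c(-q(z(2, -5)))) = 1/(863 + 2*(-1*(-4))**2*(1 - 1*(-4))) = 1/(863 + 2*4**2*(1 + 4)) = 1/(863 + 2*16*5) = 1/(863 + 160) = 1/1023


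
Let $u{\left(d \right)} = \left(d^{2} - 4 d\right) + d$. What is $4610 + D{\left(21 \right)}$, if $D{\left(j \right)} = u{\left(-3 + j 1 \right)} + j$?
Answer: $4901$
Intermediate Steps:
$u{\left(d \right)} = d^{2} - 3 d$
$D{\left(j \right)} = j + \left(-6 + j\right) \left(-3 + j\right)$ ($D{\left(j \right)} = \left(-3 + j 1\right) \left(-3 + \left(-3 + j 1\right)\right) + j = \left(-3 + j\right) \left(-3 + \left(-3 + j\right)\right) + j = \left(-3 + j\right) \left(-6 + j\right) + j = \left(-6 + j\right) \left(-3 + j\right) + j = j + \left(-6 + j\right) \left(-3 + j\right)$)
$4610 + D{\left(21 \right)} = 4610 + \left(21 + \left(-6 + 21\right) \left(-3 + 21\right)\right) = 4610 + \left(21 + 15 \cdot 18\right) = 4610 + \left(21 + 270\right) = 4610 + 291 = 4901$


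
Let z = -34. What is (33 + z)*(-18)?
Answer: 18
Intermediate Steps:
(33 + z)*(-18) = (33 - 34)*(-18) = -1*(-18) = 18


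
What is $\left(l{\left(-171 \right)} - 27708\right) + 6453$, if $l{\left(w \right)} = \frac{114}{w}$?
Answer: $- \frac{63767}{3} \approx -21256.0$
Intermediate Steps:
$\left(l{\left(-171 \right)} - 27708\right) + 6453 = \left(\frac{114}{-171} - 27708\right) + 6453 = \left(114 \left(- \frac{1}{171}\right) - 27708\right) + 6453 = \left(- \frac{2}{3} - 27708\right) + 6453 = - \frac{83126}{3} + 6453 = - \frac{63767}{3}$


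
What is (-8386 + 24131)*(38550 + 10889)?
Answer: 778417055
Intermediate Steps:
(-8386 + 24131)*(38550 + 10889) = 15745*49439 = 778417055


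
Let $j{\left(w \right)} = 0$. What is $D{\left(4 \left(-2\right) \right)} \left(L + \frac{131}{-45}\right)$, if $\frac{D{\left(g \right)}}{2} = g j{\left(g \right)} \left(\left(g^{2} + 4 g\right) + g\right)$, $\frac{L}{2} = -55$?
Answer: $0$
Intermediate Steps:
$L = -110$ ($L = 2 \left(-55\right) = -110$)
$D{\left(g \right)} = 0$ ($D{\left(g \right)} = 2 g 0 \left(\left(g^{2} + 4 g\right) + g\right) = 2 \cdot 0 \left(g^{2} + 5 g\right) = 2 \cdot 0 = 0$)
$D{\left(4 \left(-2\right) \right)} \left(L + \frac{131}{-45}\right) = 0 \left(-110 + \frac{131}{-45}\right) = 0 \left(-110 + 131 \left(- \frac{1}{45}\right)\right) = 0 \left(-110 - \frac{131}{45}\right) = 0 \left(- \frac{5081}{45}\right) = 0$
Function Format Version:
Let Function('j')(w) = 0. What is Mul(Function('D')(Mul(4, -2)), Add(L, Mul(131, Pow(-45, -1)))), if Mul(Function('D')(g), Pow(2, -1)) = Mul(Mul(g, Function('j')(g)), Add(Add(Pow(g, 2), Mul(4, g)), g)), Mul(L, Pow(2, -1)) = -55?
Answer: 0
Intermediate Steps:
L = -110 (L = Mul(2, -55) = -110)
Function('D')(g) = 0 (Function('D')(g) = Mul(2, Mul(Mul(g, 0), Add(Add(Pow(g, 2), Mul(4, g)), g))) = Mul(2, Mul(0, Add(Pow(g, 2), Mul(5, g)))) = Mul(2, 0) = 0)
Mul(Function('D')(Mul(4, -2)), Add(L, Mul(131, Pow(-45, -1)))) = Mul(0, Add(-110, Mul(131, Pow(-45, -1)))) = Mul(0, Add(-110, Mul(131, Rational(-1, 45)))) = Mul(0, Add(-110, Rational(-131, 45))) = Mul(0, Rational(-5081, 45)) = 0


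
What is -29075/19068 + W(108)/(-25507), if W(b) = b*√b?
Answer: -29075/19068 - 648*√3/25507 ≈ -1.5688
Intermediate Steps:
W(b) = b^(3/2)
-29075/19068 + W(108)/(-25507) = -29075/19068 + 108^(3/2)/(-25507) = -29075*1/19068 + (648*√3)*(-1/25507) = -29075/19068 - 648*√3/25507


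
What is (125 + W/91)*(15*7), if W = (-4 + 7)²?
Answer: 170760/13 ≈ 13135.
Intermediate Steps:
W = 9 (W = 3² = 9)
(125 + W/91)*(15*7) = (125 + 9/91)*(15*7) = (125 + 9*(1/91))*105 = (125 + 9/91)*105 = (11384/91)*105 = 170760/13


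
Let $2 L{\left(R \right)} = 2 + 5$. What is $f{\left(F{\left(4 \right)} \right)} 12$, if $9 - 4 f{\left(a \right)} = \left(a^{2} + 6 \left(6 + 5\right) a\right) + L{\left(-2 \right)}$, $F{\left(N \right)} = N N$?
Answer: $- \frac{7839}{2} \approx -3919.5$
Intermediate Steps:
$L{\left(R \right)} = \frac{7}{2}$ ($L{\left(R \right)} = \frac{2 + 5}{2} = \frac{1}{2} \cdot 7 = \frac{7}{2}$)
$F{\left(N \right)} = N^{2}$
$f{\left(a \right)} = \frac{11}{8} - \frac{33 a}{2} - \frac{a^{2}}{4}$ ($f{\left(a \right)} = \frac{9}{4} - \frac{\left(a^{2} + 6 \left(6 + 5\right) a\right) + \frac{7}{2}}{4} = \frac{9}{4} - \frac{\left(a^{2} + 6 \cdot 11 a\right) + \frac{7}{2}}{4} = \frac{9}{4} - \frac{\left(a^{2} + 66 a\right) + \frac{7}{2}}{4} = \frac{9}{4} - \frac{\frac{7}{2} + a^{2} + 66 a}{4} = \frac{9}{4} - \left(\frac{7}{8} + \frac{a^{2}}{4} + \frac{33 a}{2}\right) = \frac{11}{8} - \frac{33 a}{2} - \frac{a^{2}}{4}$)
$f{\left(F{\left(4 \right)} \right)} 12 = \left(\frac{11}{8} - \frac{33 \cdot 4^{2}}{2} - \frac{\left(4^{2}\right)^{2}}{4}\right) 12 = \left(\frac{11}{8} - 264 - \frac{16^{2}}{4}\right) 12 = \left(\frac{11}{8} - 264 - 64\right) 12 = \left(- \frac{2613}{8}\right) 12 = - \frac{7839}{2}$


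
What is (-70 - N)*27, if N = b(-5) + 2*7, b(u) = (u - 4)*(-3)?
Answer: -2997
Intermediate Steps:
b(u) = 12 - 3*u (b(u) = (-4 + u)*(-3) = 12 - 3*u)
N = 41 (N = (12 - 3*(-5)) + 2*7 = (12 + 15) + 14 = 27 + 14 = 41)
(-70 - N)*27 = (-70 - 1*41)*27 = (-70 - 41)*27 = -111*27 = -2997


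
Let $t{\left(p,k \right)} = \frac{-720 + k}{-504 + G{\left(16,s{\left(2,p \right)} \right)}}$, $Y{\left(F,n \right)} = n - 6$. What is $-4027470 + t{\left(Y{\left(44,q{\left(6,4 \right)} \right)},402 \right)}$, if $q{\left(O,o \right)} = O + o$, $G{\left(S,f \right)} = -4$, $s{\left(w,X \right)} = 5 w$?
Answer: $- \frac{1022977221}{254} \approx -4.0275 \cdot 10^{6}$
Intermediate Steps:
$Y{\left(F,n \right)} = -6 + n$ ($Y{\left(F,n \right)} = n - 6 = -6 + n$)
$t{\left(p,k \right)} = \frac{180}{127} - \frac{k}{508}$ ($t{\left(p,k \right)} = \frac{-720 + k}{-504 - 4} = \frac{-720 + k}{-508} = \left(-720 + k\right) \left(- \frac{1}{508}\right) = \frac{180}{127} - \frac{k}{508}$)
$-4027470 + t{\left(Y{\left(44,q{\left(6,4 \right)} \right)},402 \right)} = -4027470 + \left(\frac{180}{127} - \frac{201}{254}\right) = -4027470 + \frac{159}{254} = - \frac{1022977221}{254}$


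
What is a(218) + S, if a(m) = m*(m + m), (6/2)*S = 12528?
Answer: 99224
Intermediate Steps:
S = 4176 (S = (⅓)*12528 = 4176)
a(m) = 2*m² (a(m) = m*(2*m) = 2*m²)
a(218) + S = 2*218² + 4176 = 2*47524 + 4176 = 95048 + 4176 = 99224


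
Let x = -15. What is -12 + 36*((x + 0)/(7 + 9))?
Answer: -183/4 ≈ -45.750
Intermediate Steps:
-12 + 36*((x + 0)/(7 + 9)) = -12 + 36*((-15 + 0)/(7 + 9)) = -12 + 36*(-15/16) = -12 - 135/4 = -183/4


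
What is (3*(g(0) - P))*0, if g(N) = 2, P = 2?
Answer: 0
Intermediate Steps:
(3*(g(0) - P))*0 = (3*(2 - 1*2))*0 = (3*(2 - 2))*0 = (3*0)*0 = 0*0 = 0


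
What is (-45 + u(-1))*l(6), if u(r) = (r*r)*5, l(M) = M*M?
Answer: -1440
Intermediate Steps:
l(M) = M²
u(r) = 5*r² (u(r) = r²*5 = 5*r²)
(-45 + u(-1))*l(6) = (-45 + 5*(-1)²)*6² = (-45 + 5*1)*36 = (-45 + 5)*36 = -40*36 = -1440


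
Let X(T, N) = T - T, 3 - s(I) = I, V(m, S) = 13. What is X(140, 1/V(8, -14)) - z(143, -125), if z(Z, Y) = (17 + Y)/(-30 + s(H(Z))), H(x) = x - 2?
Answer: -9/14 ≈ -0.64286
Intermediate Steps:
H(x) = -2 + x
s(I) = 3 - I
X(T, N) = 0
z(Z, Y) = (17 + Y)/(-25 - Z) (z(Z, Y) = (17 + Y)/(-30 + (3 - (-2 + Z))) = (17 + Y)/(-30 + (3 + (2 - Z))) = (17 + Y)/(-30 + (5 - Z)) = (17 + Y)/(-25 - Z))
X(140, 1/V(8, -14)) - z(143, -125) = 0 - (-17 - 1*(-125))/(25 + 143) = 0 - (-17 + 125)/168 = 0 - 108/168 = 0 - 1*9/14 = 0 - 9/14 = -9/14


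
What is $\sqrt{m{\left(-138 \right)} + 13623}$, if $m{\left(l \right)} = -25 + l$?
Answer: $2 \sqrt{3365} \approx 116.02$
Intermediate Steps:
$\sqrt{m{\left(-138 \right)} + 13623} = \sqrt{\left(-25 - 138\right) + 13623} = \sqrt{-163 + 13623} = \sqrt{13460} = 2 \sqrt{3365}$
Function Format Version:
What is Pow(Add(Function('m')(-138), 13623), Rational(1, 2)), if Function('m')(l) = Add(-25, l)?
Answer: Mul(2, Pow(3365, Rational(1, 2))) ≈ 116.02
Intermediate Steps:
Pow(Add(Function('m')(-138), 13623), Rational(1, 2)) = Pow(Add(Add(-25, -138), 13623), Rational(1, 2)) = Pow(Add(-163, 13623), Rational(1, 2)) = Pow(13460, Rational(1, 2)) = Mul(2, Pow(3365, Rational(1, 2)))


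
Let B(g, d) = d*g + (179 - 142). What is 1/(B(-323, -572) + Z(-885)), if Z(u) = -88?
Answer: 1/184705 ≈ 5.4140e-6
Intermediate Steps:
B(g, d) = 37 + d*g (B(g, d) = d*g + 37 = 37 + d*g)
1/(B(-323, -572) + Z(-885)) = 1/((37 - 572*(-323)) - 88) = 1/((37 + 184756) - 88) = 1/(184793 - 88) = 1/184705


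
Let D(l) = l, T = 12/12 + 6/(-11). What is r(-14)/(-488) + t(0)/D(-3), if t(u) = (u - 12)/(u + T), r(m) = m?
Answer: 10771/1220 ≈ 8.8287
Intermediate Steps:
T = 5/11 (T = 12*(1/12) + 6*(-1/11) = 1 - 6/11 = 5/11 ≈ 0.45455)
t(u) = (-12 + u)/(5/11 + u) (t(u) = (u - 12)/(u + 5/11) = (-12 + u)/(5/11 + u))
r(-14)/(-488) + t(0)/D(-3) = -14/(-488) + (11*(-12 + 0)/(5 + 11*0))/(-3) = -14*(-1/488) + (11*(-12)/(5 + 0))*(-1/3) = 7/244 + (11*(-12)/5)*(-1/3) = 7/244 + (11*(1/5)*(-12))*(-1/3) = 7/244 - 132/5*(-1/3) = 7/244 + 44/5 = 10771/1220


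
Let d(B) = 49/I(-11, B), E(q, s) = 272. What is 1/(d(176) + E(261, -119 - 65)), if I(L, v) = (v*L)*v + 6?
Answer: 340730/92678511 ≈ 0.0036765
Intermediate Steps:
I(L, v) = 6 + L*v² (I(L, v) = (L*v)*v + 6 = L*v² + 6 = 6 + L*v²)
d(B) = 49/(6 - 11*B²)
1/(d(176) + E(261, -119 - 65)) = 1/(-49/(-6 + 11*176²) + 272) = 1/(-49/(-6 + 11*30976) + 272) = 1/(-49/(-6 + 340736) + 272) = 1/(-49/340730 + 272) = 1/(92678511/340730) = 340730/92678511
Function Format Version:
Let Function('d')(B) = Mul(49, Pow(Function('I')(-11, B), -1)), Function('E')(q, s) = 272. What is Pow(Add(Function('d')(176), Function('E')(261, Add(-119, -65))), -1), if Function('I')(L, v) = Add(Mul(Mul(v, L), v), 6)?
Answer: Rational(340730, 92678511) ≈ 0.0036765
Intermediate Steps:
Function('I')(L, v) = Add(6, Mul(L, Pow(v, 2))) (Function('I')(L, v) = Add(Mul(Mul(L, v), v), 6) = Add(Mul(L, Pow(v, 2)), 6) = Add(6, Mul(L, Pow(v, 2))))
Function('d')(B) = Mul(49, Pow(Add(6, Mul(-11, Pow(B, 2))), -1))
Pow(Add(Function('d')(176), Function('E')(261, Add(-119, -65))), -1) = Pow(Add(Mul(-49, Pow(Add(-6, Mul(11, Pow(176, 2))), -1)), 272), -1) = Pow(Add(Mul(-49, Pow(Add(-6, Mul(11, 30976)), -1)), 272), -1) = Pow(Add(Mul(-49, Pow(Add(-6, 340736), -1)), 272), -1) = Pow(Add(Mul(-49, Pow(340730, -1)), 272), -1) = Pow(Add(Mul(-49, Rational(1, 340730)), 272), -1) = Pow(Add(Rational(-49, 340730), 272), -1) = Pow(Rational(92678511, 340730), -1) = Rational(340730, 92678511)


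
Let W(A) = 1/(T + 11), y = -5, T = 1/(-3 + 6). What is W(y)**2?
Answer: 9/1156 ≈ 0.0077855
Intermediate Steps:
T = 1/3 ≈ 0.33333
W(A) = 3/34 (W(A) = 1/(1/3 + 11) = 1/(34/3) = 3/34)
W(y)**2 = (3/34)**2 = 9/1156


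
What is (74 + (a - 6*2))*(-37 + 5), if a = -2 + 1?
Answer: -1952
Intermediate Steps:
a = -1
(74 + (a - 6*2))*(-37 + 5) = (74 + (-1 - 6*2))*(-37 + 5) = (74 + (-1 - 12))*(-32) = (74 - 13)*(-32) = 61*(-32) = -1952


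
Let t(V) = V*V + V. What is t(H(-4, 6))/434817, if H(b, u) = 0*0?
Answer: 0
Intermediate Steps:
H(b, u) = 0
t(V) = V + V² (t(V) = V² + V = V + V²)
t(H(-4, 6))/434817 = (0*(1 + 0))/434817 = (0*1)*(1/434817) = 0*(1/434817) = 0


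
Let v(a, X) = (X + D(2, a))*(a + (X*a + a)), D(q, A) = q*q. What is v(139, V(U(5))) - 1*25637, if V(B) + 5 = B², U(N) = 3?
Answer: -18965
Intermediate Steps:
D(q, A) = q²
V(B) = -5 + B²
v(a, X) = (4 + X)*(2*a + X*a) (v(a, X) = (X + 2²)*(a + (X*a + a)) = (X + 4)*(a + (a + X*a)) = (4 + X)*(2*a + X*a))
v(139, V(U(5))) - 1*25637 = 139*(8 + (-5 + 3²)² + 6*(-5 + 3²)) - 1*25637 = 139*(8 + (-5 + 9)² + 6*(-5 + 9)) - 25637 = 139*(8 + 4² + 6*4) - 25637 = 139*(8 + 16 + 24) - 25637 = 139*48 - 25637 = 6672 - 25637 = -18965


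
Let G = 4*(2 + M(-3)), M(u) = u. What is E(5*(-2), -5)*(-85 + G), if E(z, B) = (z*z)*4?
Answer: -35600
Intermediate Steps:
E(z, B) = 4*z² (E(z, B) = z²*4 = 4*z²)
G = -4 (G = 4*(2 - 3) = 4*(-1) = -4)
E(5*(-2), -5)*(-85 + G) = (4*(5*(-2))²)*(-85 - 4) = (4*(-10)²)*(-89) = (4*100)*(-89) = 400*(-89) = -35600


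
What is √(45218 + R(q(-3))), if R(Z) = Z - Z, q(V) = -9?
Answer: √45218 ≈ 212.65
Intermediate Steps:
R(Z) = 0
√(45218 + R(q(-3))) = √(45218 + 0) = √45218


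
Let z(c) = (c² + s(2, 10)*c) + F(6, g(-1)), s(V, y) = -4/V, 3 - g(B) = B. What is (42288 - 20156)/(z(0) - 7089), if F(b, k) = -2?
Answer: -22132/7091 ≈ -3.1211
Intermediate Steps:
g(B) = 3 - B
z(c) = -2 + c² - 2*c (z(c) = (c² + (-4/2)*c) - 2 = (c² + (-4*½)*c) - 2 = (c² - 2*c) - 2 = -2 + c² - 2*c)
(42288 - 20156)/(z(0) - 7089) = (42288 - 20156)/((-2 + 0² - 2*0) - 7089) = 22132/((-2 + 0 + 0) - 7089) = 22132/(-2 - 7089) = 22132/(-7091) = 22132*(-1/7091) = -22132/7091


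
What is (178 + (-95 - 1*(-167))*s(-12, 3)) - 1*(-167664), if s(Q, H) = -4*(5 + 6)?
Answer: 164674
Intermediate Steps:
s(Q, H) = -44 (s(Q, H) = -4*11 = -44)
(178 + (-95 - 1*(-167))*s(-12, 3)) - 1*(-167664) = (178 + (-95 - 1*(-167))*(-44)) - 1*(-167664) = (178 + (-95 + 167)*(-44)) + 167664 = (178 + 72*(-44)) + 167664 = (178 - 3168) + 167664 = -2990 + 167664 = 164674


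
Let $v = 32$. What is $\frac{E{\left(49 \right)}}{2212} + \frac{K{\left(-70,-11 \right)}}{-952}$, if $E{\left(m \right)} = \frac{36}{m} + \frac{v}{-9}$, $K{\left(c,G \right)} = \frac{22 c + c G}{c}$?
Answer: $- \frac{425525}{33166728} \approx -0.01283$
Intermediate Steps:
$K{\left(c,G \right)} = \frac{22 c + G c}{c}$
$E{\left(m \right)} = - \frac{32}{9} + \frac{36}{m}$ ($E{\left(m \right)} = \frac{36}{m} + \frac{32}{-9} = \frac{36}{m} + 32 \left(- \frac{1}{9}\right) = \frac{36}{m} - \frac{32}{9} = - \frac{32}{9} + \frac{36}{m}$)
$\frac{E{\left(49 \right)}}{2212} + \frac{K{\left(-70,-11 \right)}}{-952} = \frac{- \frac{32}{9} + \frac{36}{49}}{2212} + \frac{22 - 11}{-952} = \left(- \frac{32}{9} + 36 \cdot \frac{1}{49}\right) \frac{1}{2212} + 11 \left(- \frac{1}{952}\right) = \left(- \frac{32}{9} + \frac{36}{49}\right) \frac{1}{2212} - \frac{11}{952} = \left(- \frac{1244}{441}\right) \frac{1}{2212} - \frac{11}{952} = - \frac{311}{243873} - \frac{11}{952} = - \frac{425525}{33166728}$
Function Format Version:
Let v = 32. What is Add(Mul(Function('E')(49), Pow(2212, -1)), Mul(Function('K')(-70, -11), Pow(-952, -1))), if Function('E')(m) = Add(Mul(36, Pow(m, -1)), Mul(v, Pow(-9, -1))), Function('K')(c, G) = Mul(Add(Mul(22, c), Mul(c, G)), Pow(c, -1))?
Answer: Rational(-425525, 33166728) ≈ -0.012830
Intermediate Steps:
Function('K')(c, G) = Mul(Pow(c, -1), Add(Mul(22, c), Mul(G, c))) (Function('K')(c, G) = Mul(Add(Mul(22, c), Mul(G, c)), Pow(c, -1)) = Mul(Pow(c, -1), Add(Mul(22, c), Mul(G, c))))
Function('E')(m) = Add(Rational(-32, 9), Mul(36, Pow(m, -1))) (Function('E')(m) = Add(Mul(36, Pow(m, -1)), Mul(32, Pow(-9, -1))) = Add(Mul(36, Pow(m, -1)), Mul(32, Rational(-1, 9))) = Add(Mul(36, Pow(m, -1)), Rational(-32, 9)) = Add(Rational(-32, 9), Mul(36, Pow(m, -1))))
Add(Mul(Function('E')(49), Pow(2212, -1)), Mul(Function('K')(-70, -11), Pow(-952, -1))) = Add(Mul(Add(Rational(-32, 9), Mul(36, Pow(49, -1))), Pow(2212, -1)), Mul(Add(22, -11), Pow(-952, -1))) = Add(Mul(Add(Rational(-32, 9), Mul(36, Rational(1, 49))), Rational(1, 2212)), Mul(11, Rational(-1, 952))) = Add(Mul(Add(Rational(-32, 9), Rational(36, 49)), Rational(1, 2212)), Rational(-11, 952)) = Add(Mul(Rational(-1244, 441), Rational(1, 2212)), Rational(-11, 952)) = Add(Rational(-311, 243873), Rational(-11, 952)) = Rational(-425525, 33166728)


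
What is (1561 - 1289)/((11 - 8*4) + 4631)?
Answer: 136/2305 ≈ 0.059002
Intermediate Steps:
(1561 - 1289)/((11 - 8*4) + 4631) = 272/((11 - 32) + 4631) = 272/(-21 + 4631) = 272/4610 = 272*(1/4610) = 136/2305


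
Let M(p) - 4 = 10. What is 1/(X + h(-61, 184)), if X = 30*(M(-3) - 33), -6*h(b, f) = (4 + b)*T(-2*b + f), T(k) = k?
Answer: 1/2337 ≈ 0.00042790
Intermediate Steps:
M(p) = 14 (M(p) = 4 + 10 = 14)
h(b, f) = -(4 + b)*(f - 2*b)/6 (h(b, f) = -(4 + b)*(-2*b + f)/6 = -(4 + b)*(f - 2*b)/6)
X = -570 (X = 30*(14 - 33) = 30*(-19) = -570)
1/(X + h(-61, 184)) = 1/(-570 + (4 - 61)*(-1*184 + 2*(-61))/6) = 1/(-570 + (⅙)*(-57)*(-184 - 122)) = 1/(-570 + (⅙)*(-57)*(-306)) = 1/(-570 + 2907) = 1/2337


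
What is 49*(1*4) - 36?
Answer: 160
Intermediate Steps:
49*(1*4) - 36 = 49*4 - 36 = 196 - 36 = 160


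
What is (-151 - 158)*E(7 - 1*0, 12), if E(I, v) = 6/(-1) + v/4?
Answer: 927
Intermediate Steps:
E(I, v) = -6 + v/4 (E(I, v) = 6*(-1) + v*(1/4) = -6 + v/4)
(-151 - 158)*E(7 - 1*0, 12) = (-151 - 158)*(-6 + (1/4)*12) = -309*(-6 + 3) = -309*(-3) = 927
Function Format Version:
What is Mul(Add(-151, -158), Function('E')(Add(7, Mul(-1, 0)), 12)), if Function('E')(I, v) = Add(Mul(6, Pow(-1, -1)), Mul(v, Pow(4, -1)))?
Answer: 927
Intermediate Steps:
Function('E')(I, v) = Add(-6, Mul(Rational(1, 4), v)) (Function('E')(I, v) = Add(Mul(6, -1), Mul(v, Rational(1, 4))) = Add(-6, Mul(Rational(1, 4), v)))
Mul(Add(-151, -158), Function('E')(Add(7, Mul(-1, 0)), 12)) = Mul(Add(-151, -158), Add(-6, Mul(Rational(1, 4), 12))) = Mul(-309, Add(-6, 3)) = Mul(-309, -3) = 927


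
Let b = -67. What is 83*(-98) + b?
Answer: -8201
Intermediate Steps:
83*(-98) + b = 83*(-98) - 67 = -8134 - 67 = -8201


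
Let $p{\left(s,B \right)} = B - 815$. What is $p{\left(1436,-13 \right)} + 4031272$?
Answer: $4030444$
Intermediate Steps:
$p{\left(s,B \right)} = -815 + B$ ($p{\left(s,B \right)} = B - 815 = -815 + B$)
$p{\left(1436,-13 \right)} + 4031272 = \left(-815 - 13\right) + 4031272 = -828 + 4031272 = 4030444$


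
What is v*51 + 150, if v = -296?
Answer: -14946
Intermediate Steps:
v*51 + 150 = -296*51 + 150 = -15096 + 150 = -14946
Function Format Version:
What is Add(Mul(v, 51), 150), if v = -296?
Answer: -14946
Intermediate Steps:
Add(Mul(v, 51), 150) = Add(Mul(-296, 51), 150) = Add(-15096, 150) = -14946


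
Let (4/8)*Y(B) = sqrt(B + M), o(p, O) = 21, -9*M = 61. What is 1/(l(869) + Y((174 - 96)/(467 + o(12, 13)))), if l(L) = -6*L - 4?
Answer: -2864682/14947925209 - 3*I*sqrt(886513)/14947925209 ≈ -0.00019164 - 1.8897e-7*I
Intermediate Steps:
M = -61/9 (M = -1/9*61 = -61/9 ≈ -6.7778)
Y(B) = 2*sqrt(-61/9 + B) (Y(B) = 2*sqrt(B - 61/9) = 2*sqrt(-61/9 + B))
l(L) = -4 - 6*L
1/(l(869) + Y((174 - 96)/(467 + o(12, 13)))) = 1/((-4 - 6*869) + 2*sqrt(-61 + 9*((174 - 96)/(467 + 21)))/3) = 1/((-4 - 5214) + 2*sqrt(-61 + 9*(78/488))/3) = 1/(-5218 + 2*sqrt(-61 + 9*(78*(1/488)))/3) = 1/(-5218 + 2*sqrt(-61 + 9*(39/244))/3) = 1/(-5218 + 2*sqrt(-61 + 351/244)/3) = 1/(-5218 + 2*sqrt(-14533/244)/3) = 1/(-5218 + 2*(I*sqrt(886513)/122)/3) = 1/(-5218 + I*sqrt(886513)/183)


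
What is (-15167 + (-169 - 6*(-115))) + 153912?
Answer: 139266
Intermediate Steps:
(-15167 + (-169 - 6*(-115))) + 153912 = (-15167 + (-169 + 690)) + 153912 = (-15167 + 521) + 153912 = -14646 + 153912 = 139266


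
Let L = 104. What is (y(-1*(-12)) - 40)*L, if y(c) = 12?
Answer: -2912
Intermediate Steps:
(y(-1*(-12)) - 40)*L = (12 - 40)*104 = -28*104 = -2912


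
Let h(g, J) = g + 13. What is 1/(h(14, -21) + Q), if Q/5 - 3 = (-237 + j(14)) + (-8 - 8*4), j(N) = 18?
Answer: -1/1253 ≈ -0.00079808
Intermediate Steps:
Q = -1280 (Q = 15 + 5*((-237 + 18) + (-8 - 8*4)) = 15 + 5*(-219 + (-8 - 32)) = 15 + 5*(-219 - 40) = 15 + 5*(-259) = 15 - 1295 = -1280)
h(g, J) = 13 + g
1/(h(14, -21) + Q) = 1/((13 + 14) - 1280) = 1/(27 - 1280) = 1/(-1253) = -1/1253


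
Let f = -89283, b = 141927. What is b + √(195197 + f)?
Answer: 141927 + √105914 ≈ 1.4225e+5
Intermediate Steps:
b + √(195197 + f) = 141927 + √(195197 - 89283) = 141927 + √105914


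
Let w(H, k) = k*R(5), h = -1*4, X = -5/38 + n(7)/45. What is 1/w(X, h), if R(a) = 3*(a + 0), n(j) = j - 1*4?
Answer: -1/60 ≈ -0.016667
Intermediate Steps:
n(j) = -4 + j (n(j) = j - 4 = -4 + j)
X = -37/570 (X = -5/38 + (-4 + 7)/45 = -5*1/38 + 3*(1/45) = -5/38 + 1/15 = -37/570 ≈ -0.064912)
R(a) = 3*a
h = -4
w(H, k) = 15*k (w(H, k) = k*(3*5) = k*15 = 15*k)
1/w(X, h) = 1/(15*(-4)) = 1/(-60) = -1/60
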